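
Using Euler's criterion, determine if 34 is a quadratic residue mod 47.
By Euler's criterion: 34^{23} ≡ 1 (mod 47). Since this equals 1, 34 is a QR.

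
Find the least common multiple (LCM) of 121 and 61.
7381

First find GCD(121, 61) using the Euclidean algorithm:
121 = 1 × 61 + 60
61 = 1 × 60 + 1
60 = 60 × 1 + 0
GCD(121, 61) = 1

LCM formula: LCM(a, b) = (a × b) / GCD(a, b)
LCM(121, 61) = (121 × 61) / 1
LCM(121, 61) = 7381 / 1
LCM(121, 61) = 7381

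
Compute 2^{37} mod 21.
2

Using successive squaring:
Binary expansion of 37: 100101
Powers of 2 mod 21 (each is the square of the previous):
  2^1 ≡ 2 (mod 21)
  2^2 ≡ 2² = 4 ≡ 4 (mod 21)
  2^4 ≡ 4² = 16 ≡ 16 (mod 21)
  2^8 ≡ 16² = 256 ≡ 4 (mod 21)
  2^16 ≡ 4² = 16 ≡ 16 (mod 21)
  2^32 ≡ 16² = 256 ≡ 4 (mod 21)
37 = 32 + 4 + 1, so 2^37 = 2^32 × 2^4 × 2^1 ≡ 4 × 16 × 2 (mod 21)
Multiplying step by step:
  4 × 16 = 64 ≡ 1 (mod 21)
  1 × 2 = 2 ≡ 2 (mod 21)
Result: 2^37 ≡ 2 (mod 21)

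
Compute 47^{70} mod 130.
129

Using successive squaring:
Binary expansion of 70: 1000110
Powers of 47 mod 130 (each is the square of the previous):
  47^1 ≡ 47 (mod 130)
  47^2 ≡ 47² = 2209 ≡ 129 (mod 130)
  47^4 ≡ 129² = 16641 ≡ 1 (mod 130)
  47^8 ≡ 1² = 1 ≡ 1 (mod 130)
  47^16 ≡ 1² = 1 ≡ 1 (mod 130)
  47^32 ≡ 1² = 1 ≡ 1 (mod 130)
  47^64 ≡ 1² = 1 ≡ 1 (mod 130)
70 = 64 + 4 + 2, so 47^70 = 47^64 × 47^4 × 47^2 ≡ 1 × 1 × 129 (mod 130)
Multiplying step by step:
  1 × 1 = 1 ≡ 1 (mod 130)
  1 × 129 = 129 ≡ 129 (mod 130)
Result: 47^70 ≡ 129 (mod 130)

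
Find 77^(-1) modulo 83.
69

Using Extended Euclidean Algorithm:
gcd(77, 83) = 1
Bezout coefficients: 77 × -14 + 83 × 13 = 1
So 77 × -14 ≡ 1 (mod 83)
The inverse is -14 mod 83 = 69
Verification: 77 × 69 = 5313 = 64 × 83 + 1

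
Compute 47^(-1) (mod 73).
14

Using Extended Euclidean Algorithm:
gcd(47, 73) = 1
Bezout coefficients: 47 × 14 + 73 × -9 = 1
So 47 × 14 ≡ 1 (mod 73)
The inverse is 14 mod 73 = 14
Verification: 47 × 14 = 658 = 9 × 73 + 1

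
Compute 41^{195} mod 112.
41

Using successive squaring:
Binary expansion of 195: 11000011
Powers of 41 mod 112 (each is the square of the previous):
  41^1 ≡ 41 (mod 112)
  41^2 ≡ 41² = 1681 ≡ 1 (mod 112)
  41^4 ≡ 1² = 1 ≡ 1 (mod 112)
  41^8 ≡ 1² = 1 ≡ 1 (mod 112)
  41^16 ≡ 1² = 1 ≡ 1 (mod 112)
  41^32 ≡ 1² = 1 ≡ 1 (mod 112)
  41^64 ≡ 1² = 1 ≡ 1 (mod 112)
  41^128 ≡ 1² = 1 ≡ 1 (mod 112)
195 = 128 + 64 + 2 + 1, so 41^195 = 41^128 × 41^64 × 41^2 × 41^1 ≡ 1 × 1 × 1 × 41 (mod 112)
Multiplying step by step:
  1 × 1 = 1 ≡ 1 (mod 112)
  1 × 1 = 1 ≡ 1 (mod 112)
  1 × 41 = 41 ≡ 41 (mod 112)
Result: 41^195 ≡ 41 (mod 112)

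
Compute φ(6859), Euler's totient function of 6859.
6498

Prime factorization: 6859 = 19^3
Using the formula φ(n) = n × Π(1 - 1/p) for each prime factor p:
φ(6859) = 6859 × (1 - 1/19)
φ(6859) = 6498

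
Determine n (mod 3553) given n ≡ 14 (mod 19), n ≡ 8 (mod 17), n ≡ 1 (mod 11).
3510

Using the Chinese Remainder Theorem:
M = product of moduli = 3553
For equation 1: M_1 = 187, 187 ≡ 16 (mod 19), inverse of 187 mod 19 is 6 (check: 16 × 6 = 96 ≡ 1 (mod 19))
For equation 2: M_2 = 209, 209 ≡ 5 (mod 17), inverse of 209 mod 17 is 7 (check: 5 × 7 = 35 ≡ 1 (mod 17))
For equation 3: M_3 = 323, 323 ≡ 4 (mod 11), inverse of 323 mod 11 is 3 (check: 4 × 3 = 12 ≡ 1 (mod 11))
Combine: n ≡ Σ r_i×M_i×(M_i⁻¹ mod m_i) = 14×187×6 + 8×209×7 + 1×323×3 = 15708 + 11704 + 969 = 28381
28381 mod 3553 = 3510
n ≡ 3510 (mod 3553)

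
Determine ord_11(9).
Powers of 9 mod 11: 9^1≡9, 9^2≡4, 9^3≡3, 9^4≡5, 9^5≡1. Order = 5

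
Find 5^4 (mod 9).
4 = 4 (binary 100). Repeated squaring mod 9: 5^1 ≡ 5; 5^2 ≡ 5² = 25 ≡ 7; 5^4 ≡ 7² = 49 ≡ 4. So 5^4 ≡ 4 (mod 9).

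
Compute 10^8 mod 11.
8 = 8 (binary 1000). Repeated squaring mod 11: 10^1 ≡ 10; 10^2 ≡ 10² = 100 ≡ 1; 10^4 ≡ 1² = 1 ≡ 1; 10^8 ≡ 1² = 1 ≡ 1. So 10^8 ≡ 1 (mod 11).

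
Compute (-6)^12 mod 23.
Using repeated squaring. (-6) ≡ 17 (mod 23). 12 = 8 + 4 (binary 1100). Repeated squaring mod 23: 17^1 ≡ 17; 17^2 ≡ 17² = 289 ≡ 13; 17^4 ≡ 13² = 169 ≡ 8; 17^8 ≡ 8² = 64 ≡ 18. Multiply: (-6)^12 ≡ 17^8 × 17^4 ≡ 18 × 8 (mod 23): 18 × 8 = 144 ≡ 6. So (-6)^12 ≡ 6 (mod 23).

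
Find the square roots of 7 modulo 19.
The square roots of 7 mod 19 are 11 and 8. Verify: 11² = 121 ≡ 7 (mod 19)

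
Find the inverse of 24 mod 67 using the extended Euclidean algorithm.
Extended GCD: 24(14) + 67(-5) = 1. So 24^(-1) ≡ 14 ≡ 14 (mod 67). Verify: 24 × 14 = 336 ≡ 1 (mod 67)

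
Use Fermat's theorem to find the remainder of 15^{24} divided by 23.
18

By Fermat's Little Theorem, a^(p-1) ≡ 1 (mod p) for prime p and gcd(a, p) = 1
Here p = 23, so 15^22 ≡ 1 (mod 23)
We can reduce the exponent: 24 mod 22 = 2
So 15^24 ≡ 15^2 (mod 23)
Computing: 15^2 mod 23 = 18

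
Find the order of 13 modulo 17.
Powers of 13 mod 17: 13^1≡13, 13^2≡16, 13^3≡4, 13^4≡1. Order = 4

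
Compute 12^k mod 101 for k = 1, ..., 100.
g^1, g^2, ..., g^{100} mod 101: {12, 43, 11, 31, 69, 20, 38, 52, 18, 14, 67, 97, 53, 30, 57, 78, 27, 21, 50, 95, 29, 45, 35, 16, 91, 82, 75, 92, 94, 17, 2, 24, 86, 22, 62, 37, 40, 76, 3, 36, 28, 33, 93, 5, 60, 13, 55, 54, 42, 100, 89, 58, 90, 70, 32, 81, 63, 49, 83, 87, 34, 4, 48, 71, 44, 23, 74, 80, 51, 6, 72, 56, 66, 85, 10, 19, 26, 9, 7, 84, 99, 77, 15, 79, 39, 64, 61, 25, 98, 65, 73, 68, 8, 96, 41, 88, 46, 47, 59, 1}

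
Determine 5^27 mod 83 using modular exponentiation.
Using repeated squaring. 27 = 16 + 8 + 2 + 1 (binary 11011). Repeated squaring mod 83: 5^1 ≡ 5; 5^2 ≡ 5² = 25 ≡ 25; 5^4 ≡ 25² = 625 ≡ 44; 5^8 ≡ 44² = 1936 ≡ 27; 5^16 ≡ 27² = 729 ≡ 65. Multiply: 5^27 = 5^16 × 5^8 × 5^2 × 5^1 ≡ 65 × 27 × 25 × 5 (mod 83): 65 × 27 = 1755 ≡ 12; 12 × 25 = 300 ≡ 51; 51 × 5 = 255 ≡ 6. So 5^27 ≡ 6 (mod 83).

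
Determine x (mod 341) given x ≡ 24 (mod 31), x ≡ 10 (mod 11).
241

Using the Chinese Remainder Theorem:
M = product of moduli = 341
For equation 1: M_1 = 11, 11 ≡ 11 (mod 31), inverse of 11 mod 31 is 17 (check: 11 × 17 = 187 ≡ 1 (mod 31))
For equation 2: M_2 = 31, 31 ≡ 9 (mod 11), inverse of 31 mod 11 is 5 (check: 9 × 5 = 45 ≡ 1 (mod 11))
Combine: x ≡ Σ r_i×M_i×(M_i⁻¹ mod m_i) = 24×11×17 + 10×31×5 = 4488 + 1550 = 6038
6038 mod 341 = 241
x ≡ 241 (mod 341)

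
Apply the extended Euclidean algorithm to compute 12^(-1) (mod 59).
Extended GCD: 12(5) + 59(-1) = 1. So 12^(-1) ≡ 5 ≡ 5 (mod 59). Verify: 12 × 5 = 60 ≡ 1 (mod 59)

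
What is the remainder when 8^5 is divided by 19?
5 = 4 + 1 (binary 101). Repeated squaring mod 19: 8^1 ≡ 8; 8^2 ≡ 8² = 64 ≡ 7; 8^4 ≡ 7² = 49 ≡ 11. Multiply: 8^5 = 8^4 × 8^1 ≡ 11 × 8 (mod 19): 11 × 8 = 88 ≡ 12. So 8^5 ≡ 12 (mod 19).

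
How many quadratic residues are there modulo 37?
For prime 37, there are (p-1)/2 = (37-1)/2 = 18 quadratic residues (excluding 0).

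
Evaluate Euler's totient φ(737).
660

Prime factorization: 737 = 11 × 67
Using the formula φ(n) = n × Π(1 - 1/p) for each prime factor p:
φ(737) = 737 × (1 - 1/11) × (1 - 1/67)
φ(737) = 660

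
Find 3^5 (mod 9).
5 = 4 + 1 (binary 101). Repeated squaring mod 9: 3^1 ≡ 3; 3^2 ≡ 3² = 9 ≡ 0; 3^4 ≡ 0² = 0 ≡ 0. Multiply: 3^5 = 3^4 × 3^1 ≡ 0 × 3 (mod 9): 0 × 3 = 0 ≡ 0. So 3^5 ≡ 0 (mod 9).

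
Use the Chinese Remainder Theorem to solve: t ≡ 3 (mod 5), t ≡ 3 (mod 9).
M = 5 × 9 = 45. M₁ = 9, y₁ ≡ 4 (mod 5). M₂ = 5, y₂ ≡ 2 (mod 9). t = 3×9×4 + 3×5×2 ≡ 3 (mod 45)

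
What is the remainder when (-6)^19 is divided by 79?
Using repeated squaring. (-6) ≡ 73 (mod 79). 19 = 16 + 2 + 1 (binary 10011). Repeated squaring mod 79: 73^1 ≡ 73; 73^2 ≡ 73² = 5329 ≡ 36; 73^4 ≡ 36² = 1296 ≡ 32; 73^8 ≡ 32² = 1024 ≡ 76; 73^16 ≡ 76² = 5776 ≡ 9. Multiply: (-6)^19 ≡ 73^16 × 73^2 × 73^1 ≡ 9 × 36 × 73 (mod 79): 9 × 36 = 324 ≡ 8; 8 × 73 = 584 ≡ 31. So (-6)^19 ≡ 31 (mod 79).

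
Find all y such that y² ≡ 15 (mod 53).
The square roots of 15 mod 53 are 42 and 11. Verify: 42² = 1764 ≡ 15 (mod 53)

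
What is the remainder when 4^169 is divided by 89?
Using Fermat: 4^{88} ≡ 1 (mod 89). 169 ≡ 81 (mod 88). So 4^{169} ≡ 4^{81} ≡ 78 (mod 89)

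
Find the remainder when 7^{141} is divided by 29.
By Fermat: 7^{28} ≡ 1 (mod 29). 141 = 5×28 + 1. So 7^{141} ≡ 7^{1} ≡ 7 (mod 29)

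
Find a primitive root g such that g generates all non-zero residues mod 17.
p - 1 = 16 has prime divisors 2. h is a primitive root mod 17 iff h^(16/q) ≢ 1 (mod 17) for each such q.
h = 2: 2^8 ≡ 1 (mod 17); 2^8 ≡ 1, so not a primitive root.
h = 3: 3^8 ≡ 16 (mod 17); none is 1, so 3 has order 16 and is a primitive root.
The smallest primitive root mod 17 is g = 3.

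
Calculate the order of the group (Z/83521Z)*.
78608

Prime factorization: 83521 = 17^4
Using the formula φ(n) = n × Π(1 - 1/p) for each prime factor p:
φ(83521) = 83521 × (1 - 1/17)
φ(83521) = 78608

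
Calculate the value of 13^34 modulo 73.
Using repeated squaring. 34 = 32 + 2 (binary 100010). Repeated squaring mod 73: 13^1 ≡ 13; 13^2 ≡ 13² = 169 ≡ 23; 13^4 ≡ 23² = 529 ≡ 18; 13^8 ≡ 18² = 324 ≡ 32; 13^16 ≡ 32² = 1024 ≡ 2; 13^32 ≡ 2² = 4 ≡ 4. Multiply: 13^34 = 13^32 × 13^2 ≡ 4 × 23 (mod 73): 4 × 23 = 92 ≡ 19. So 13^34 ≡ 19 (mod 73).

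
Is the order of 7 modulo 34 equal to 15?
No, the actual order is 16, not 15.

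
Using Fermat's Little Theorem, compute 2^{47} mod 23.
8

By Fermat's Little Theorem, a^(p-1) ≡ 1 (mod p) for prime p and gcd(a, p) = 1
Here p = 23, so 2^22 ≡ 1 (mod 23)
We can reduce the exponent: 47 mod 22 = 3
So 2^47 ≡ 2^3 (mod 23)
Computing: 2^3 mod 23 = 8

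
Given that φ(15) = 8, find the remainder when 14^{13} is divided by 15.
By Euler: 14^{8} ≡ 1 (mod 15) since gcd(14, 15) = 1. 13 = 1×8 + 5. So 14^{13} ≡ 14^{5} ≡ 14 (mod 15)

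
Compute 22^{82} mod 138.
70

Using successive squaring:
Binary expansion of 82: 1010010
Powers of 22 mod 138 (each is the square of the previous):
  22^1 ≡ 22 (mod 138)
  22^2 ≡ 22² = 484 ≡ 70 (mod 138)
  22^4 ≡ 70² = 4900 ≡ 70 (mod 138)
  22^8 ≡ 70² = 4900 ≡ 70 (mod 138)
  22^16 ≡ 70² = 4900 ≡ 70 (mod 138)
  22^32 ≡ 70² = 4900 ≡ 70 (mod 138)
  22^64 ≡ 70² = 4900 ≡ 70 (mod 138)
82 = 64 + 16 + 2, so 22^82 = 22^64 × 22^16 × 22^2 ≡ 70 × 70 × 70 (mod 138)
Multiplying step by step:
  70 × 70 = 4900 ≡ 70 (mod 138)
  70 × 70 = 4900 ≡ 70 (mod 138)
Result: 22^82 ≡ 70 (mod 138)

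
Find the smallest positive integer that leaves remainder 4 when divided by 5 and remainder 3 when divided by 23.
M = 5 × 23 = 115. M₁ = 23, y₁ ≡ 2 (mod 5). M₂ = 5, y₂ ≡ 14 (mod 23). t = 4×23×2 + 3×5×14 ≡ 49 (mod 115). The smallest positive such number is 49.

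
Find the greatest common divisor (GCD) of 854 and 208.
2

Using the Euclidean algorithm:
854 = 4 × 208 + 22
208 = 9 × 22 + 10
22 = 2 × 10 + 2
10 = 5 × 2 + 0

GCD(854, 208) = 2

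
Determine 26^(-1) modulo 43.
26^(-1) ≡ 5 (mod 43). Verification: 26 × 5 = 130 ≡ 1 (mod 43)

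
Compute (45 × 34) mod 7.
4

(45 × 34) = 1530
1530 mod 7 = 4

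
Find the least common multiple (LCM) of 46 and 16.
368

First find GCD(46, 16) using the Euclidean algorithm:
46 = 2 × 16 + 14
16 = 1 × 14 + 2
14 = 7 × 2 + 0
GCD(46, 16) = 2

LCM formula: LCM(a, b) = (a × b) / GCD(a, b)
LCM(46, 16) = (46 × 16) / 2
LCM(46, 16) = 736 / 2
LCM(46, 16) = 368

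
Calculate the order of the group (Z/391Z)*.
352

Prime factorization: 391 = 17 × 23
Using the formula φ(n) = n × Π(1 - 1/p) for each prime factor p:
φ(391) = 391 × (1 - 1/17) × (1 - 1/23)
φ(391) = 352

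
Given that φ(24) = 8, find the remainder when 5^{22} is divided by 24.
By Euler: 5^{8} ≡ 1 (mod 24) since gcd(5, 24) = 1. 22 = 2×8 + 6. So 5^{22} ≡ 5^{6} ≡ 1 (mod 24)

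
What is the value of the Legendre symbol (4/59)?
(4/59) = 4^{29} mod 59 = 1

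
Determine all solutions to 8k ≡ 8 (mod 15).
1

Since gcd(8, 15) = 1 divides 8, a solution exists.
Multiply both sides by the inverse of 8 mod 15:
  8^(-1) mod 15 = 2
  x ≡ 2 × 8 ≡ 16 ≡ 1 (mod 15)
Verification: 8 × 1 = 8 = 0 × 15 + 8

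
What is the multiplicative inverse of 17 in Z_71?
46

Using Extended Euclidean Algorithm:
gcd(17, 71) = 1
Bezout coefficients: 17 × -25 + 71 × 6 = 1
So 17 × -25 ≡ 1 (mod 71)
The inverse is -25 mod 71 = 46
Verification: 17 × 46 = 782 = 11 × 71 + 1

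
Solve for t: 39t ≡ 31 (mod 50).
29

Since gcd(39, 50) = 1 divides 31, a solution exists.
Multiply both sides by the inverse of 39 mod 50:
  39^(-1) mod 50 = 9
  x ≡ 9 × 31 ≡ 279 ≡ 29 (mod 50)
Verification: 39 × 29 = 1131 = 22 × 50 + 31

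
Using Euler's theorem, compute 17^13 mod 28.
By Euler: 17^{12} ≡ 1 (mod 28) since gcd(17, 28) = 1. 13 = 1×12 + 1. So 17^{13} ≡ 17^{1} ≡ 17 (mod 28)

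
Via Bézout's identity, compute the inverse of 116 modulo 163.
Extended GCD: 116(52) + 163(-37) = 1. So 116^(-1) ≡ 52 ≡ 52 (mod 163). Verify: 116 × 52 = 6032 ≡ 1 (mod 163)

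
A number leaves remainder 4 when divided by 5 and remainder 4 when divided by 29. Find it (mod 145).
M = 5 × 29 = 145. M₁ = 29, y₁ ≡ 4 (mod 5). M₂ = 5, y₂ ≡ 6 (mod 29). n = 4×29×4 + 4×5×6 ≡ 4 (mod 145)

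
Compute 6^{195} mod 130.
86

Using successive squaring:
Binary expansion of 195: 11000011
Powers of 6 mod 130 (each is the square of the previous):
  6^1 ≡ 6 (mod 130)
  6^2 ≡ 6² = 36 ≡ 36 (mod 130)
  6^4 ≡ 36² = 1296 ≡ 126 (mod 130)
  6^8 ≡ 126² = 15876 ≡ 16 (mod 130)
  6^16 ≡ 16² = 256 ≡ 126 (mod 130)
  6^32 ≡ 126² = 15876 ≡ 16 (mod 130)
  6^64 ≡ 16² = 256 ≡ 126 (mod 130)
  6^128 ≡ 126² = 15876 ≡ 16 (mod 130)
195 = 128 + 64 + 2 + 1, so 6^195 = 6^128 × 6^64 × 6^2 × 6^1 ≡ 16 × 126 × 36 × 6 (mod 130)
Multiplying step by step:
  16 × 126 = 2016 ≡ 66 (mod 130)
  66 × 36 = 2376 ≡ 36 (mod 130)
  36 × 6 = 216 ≡ 86 (mod 130)
Result: 6^195 ≡ 86 (mod 130)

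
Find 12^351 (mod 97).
Using Fermat: 12^{96} ≡ 1 (mod 97). 351 ≡ 63 (mod 96). So 12^{351} ≡ 12^{63} ≡ 89 (mod 97)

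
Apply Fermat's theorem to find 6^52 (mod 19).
By Fermat: 6^{18} ≡ 1 (mod 19). 52 = 2×18 + 16. So 6^{52} ≡ 6^{16} ≡ 9 (mod 19)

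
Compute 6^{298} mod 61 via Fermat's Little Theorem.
39

By Fermat's Little Theorem, a^(p-1) ≡ 1 (mod p) for prime p and gcd(a, p) = 1
Here p = 61, so 6^60 ≡ 1 (mod 61)
We can reduce the exponent: 298 mod 60 = 58
So 6^298 ≡ 6^58 (mod 61)
Computing: 6^58 mod 61 = 39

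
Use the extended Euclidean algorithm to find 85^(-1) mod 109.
Extended GCD: 85(-50) + 109(39) = 1. So 85^(-1) ≡ 59 ≡ 59 (mod 109). Verify: 85 × 59 = 5015 ≡ 1 (mod 109)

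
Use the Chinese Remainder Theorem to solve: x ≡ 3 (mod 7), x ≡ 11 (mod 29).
M = 7 × 29 = 203. M₁ = 29, y₁ ≡ 1 (mod 7). M₂ = 7, y₂ ≡ 25 (mod 29). x = 3×29×1 + 11×7×25 ≡ 185 (mod 203)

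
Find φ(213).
140

Prime factorization: 213 = 3 × 71
Using the formula φ(n) = n × Π(1 - 1/p) for each prime factor p:
φ(213) = 213 × (1 - 1/3) × (1 - 1/71)
φ(213) = 140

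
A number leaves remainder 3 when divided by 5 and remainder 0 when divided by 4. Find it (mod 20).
M = 5 × 4 = 20. M₁ = 4, y₁ ≡ 4 (mod 5). M₂ = 5, y₂ ≡ 1 (mod 4). y = 3×4×4 + 0×5×1 ≡ 8 (mod 20)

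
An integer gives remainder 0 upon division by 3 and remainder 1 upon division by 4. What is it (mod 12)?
M = 3 × 4 = 12. M₁ = 4, y₁ ≡ 1 (mod 3). M₂ = 3, y₂ ≡ 3 (mod 4). r = 0×4×1 + 1×3×3 ≡ 9 (mod 12). The smallest positive such number is 9.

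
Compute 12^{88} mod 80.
16

Using successive squaring:
Binary expansion of 88: 1011000
Powers of 12 mod 80 (each is the square of the previous):
  12^1 ≡ 12 (mod 80)
  12^2 ≡ 12² = 144 ≡ 64 (mod 80)
  12^4 ≡ 64² = 4096 ≡ 16 (mod 80)
  12^8 ≡ 16² = 256 ≡ 16 (mod 80)
  12^16 ≡ 16² = 256 ≡ 16 (mod 80)
  12^32 ≡ 16² = 256 ≡ 16 (mod 80)
  12^64 ≡ 16² = 256 ≡ 16 (mod 80)
88 = 64 + 16 + 8, so 12^88 = 12^64 × 12^16 × 12^8 ≡ 16 × 16 × 16 (mod 80)
Multiplying step by step:
  16 × 16 = 256 ≡ 16 (mod 80)
  16 × 16 = 256 ≡ 16 (mod 80)
Result: 12^88 ≡ 16 (mod 80)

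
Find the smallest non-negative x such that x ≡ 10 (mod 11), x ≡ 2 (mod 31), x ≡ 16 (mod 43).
13518

Using the Chinese Remainder Theorem:
M = product of moduli = 14663
For equation 1: M_1 = 1333, 1333 ≡ 2 (mod 11), inverse of 1333 mod 11 is 6 (check: 2 × 6 = 12 ≡ 1 (mod 11))
For equation 2: M_2 = 473, 473 ≡ 8 (mod 31), inverse of 473 mod 31 is 4 (check: 8 × 4 = 32 ≡ 1 (mod 31))
For equation 3: M_3 = 341, 341 ≡ 40 (mod 43), inverse of 341 mod 43 is 14 (check: 40 × 14 = 560 ≡ 1 (mod 43))
Combine: x ≡ Σ r_i×M_i×(M_i⁻¹ mod m_i) = 10×1333×6 + 2×473×4 + 16×341×14 = 79980 + 3784 + 76384 = 160148
160148 mod 14663 = 13518
x ≡ 13518 (mod 14663)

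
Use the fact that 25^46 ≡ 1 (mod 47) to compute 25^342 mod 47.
By Fermat: 25^{46} ≡ 1 (mod 47). 342 = 7×46 + 20. So 25^{342} ≡ 25^{20} ≡ 9 (mod 47)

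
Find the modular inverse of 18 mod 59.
18^(-1) ≡ 23 (mod 59). Verification: 18 × 23 = 414 ≡ 1 (mod 59)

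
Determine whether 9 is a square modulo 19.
By Euler's criterion: 9^{9} ≡ 1 (mod 19). Since this equals 1, 9 is a QR.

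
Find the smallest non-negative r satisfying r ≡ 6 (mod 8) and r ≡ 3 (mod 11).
M = 8 × 11 = 88. M₁ = 11, y₁ ≡ 3 (mod 8). M₂ = 8, y₂ ≡ 7 (mod 11). r = 6×11×3 + 3×8×7 ≡ 14 (mod 88)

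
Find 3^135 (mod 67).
Using Fermat: 3^{66} ≡ 1 (mod 67). 135 ≡ 3 (mod 66). So 3^{135} ≡ 3^{3} ≡ 27 (mod 67)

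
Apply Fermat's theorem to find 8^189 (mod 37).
By Fermat: 8^{36} ≡ 1 (mod 37). 189 = 5×36 + 9. So 8^{189} ≡ 8^{9} ≡ 6 (mod 37)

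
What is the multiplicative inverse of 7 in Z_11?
8

Using Extended Euclidean Algorithm:
gcd(7, 11) = 1
Bezout coefficients: 7 × -3 + 11 × 2 = 1
So 7 × -3 ≡ 1 (mod 11)
The inverse is -3 mod 11 = 8
Verification: 7 × 8 = 56 = 5 × 11 + 1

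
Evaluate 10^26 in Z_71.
Using repeated squaring. 26 = 16 + 8 + 2 (binary 11010). Repeated squaring mod 71: 10^1 ≡ 10; 10^2 ≡ 10² = 100 ≡ 29; 10^4 ≡ 29² = 841 ≡ 60; 10^8 ≡ 60² = 3600 ≡ 50; 10^16 ≡ 50² = 2500 ≡ 15. Multiply: 10^26 = 10^16 × 10^8 × 10^2 ≡ 15 × 50 × 29 (mod 71): 15 × 50 = 750 ≡ 40; 40 × 29 = 1160 ≡ 24. So 10^26 ≡ 24 (mod 71).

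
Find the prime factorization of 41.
41

Divide by primes starting from smallest:
41 ÷ 41 = 1

41 = 41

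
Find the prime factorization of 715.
5 × 11 × 13

Divide by primes starting from smallest:
715 ÷ 5 = 143
143 ÷ 11 = 13
13 ÷ 13 = 1

715 = 5 × 11 × 13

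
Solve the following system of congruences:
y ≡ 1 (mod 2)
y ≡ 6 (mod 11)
17

Using the Chinese Remainder Theorem:
M = product of moduli = 22
For equation 1: M_1 = 11, 11 ≡ 1 (mod 2), inverse of 11 mod 2 is 1 (check: 1 × 1 = 1 ≡ 1 (mod 2))
For equation 2: M_2 = 2, 2 ≡ 2 (mod 11), inverse of 2 mod 11 is 6 (check: 2 × 6 = 12 ≡ 1 (mod 11))
Combine: y ≡ Σ r_i×M_i×(M_i⁻¹ mod m_i) = 1×11×1 + 6×2×6 = 11 + 72 = 83
83 mod 22 = 17
y ≡ 17 (mod 22)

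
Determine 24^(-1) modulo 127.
24^(-1) ≡ 90 (mod 127). Verification: 24 × 90 = 2160 ≡ 1 (mod 127)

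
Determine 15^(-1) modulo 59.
15^(-1) ≡ 4 (mod 59). Verification: 15 × 4 = 60 ≡ 1 (mod 59)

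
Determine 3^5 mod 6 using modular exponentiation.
5 = 4 + 1 (binary 101). Repeated squaring mod 6: 3^1 ≡ 3; 3^2 ≡ 3² = 9 ≡ 3; 3^4 ≡ 3² = 9 ≡ 3. Multiply: 3^5 = 3^4 × 3^1 ≡ 3 × 3 (mod 6): 3 × 3 = 9 ≡ 3. So 3^5 ≡ 3 (mod 6).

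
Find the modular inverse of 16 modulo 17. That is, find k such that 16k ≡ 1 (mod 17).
16

Using Extended Euclidean Algorithm:
gcd(16, 17) = 1
Bezout coefficients: 16 × -1 + 17 × 1 = 1
So 16 × -1 ≡ 1 (mod 17)
The inverse is -1 mod 17 = 16
Verification: 16 × 16 = 256 = 15 × 17 + 1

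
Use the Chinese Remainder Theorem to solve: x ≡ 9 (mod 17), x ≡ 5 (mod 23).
281

Using the Chinese Remainder Theorem:
M = product of moduli = 391
For equation 1: M_1 = 23, 23 ≡ 6 (mod 17), inverse of 23 mod 17 is 3 (check: 6 × 3 = 18 ≡ 1 (mod 17))
For equation 2: M_2 = 17, 17 ≡ 17 (mod 23), inverse of 17 mod 23 is 19 (check: 17 × 19 = 323 ≡ 1 (mod 23))
Combine: x ≡ Σ r_i×M_i×(M_i⁻¹ mod m_i) = 9×23×3 + 5×17×19 = 621 + 1615 = 2236
2236 mod 391 = 281
x ≡ 281 (mod 391)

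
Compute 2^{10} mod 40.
24

Using successive squaring:
Binary expansion of 10: 1010
Powers of 2 mod 40 (each is the square of the previous):
  2^1 ≡ 2 (mod 40)
  2^2 ≡ 2² = 4 ≡ 4 (mod 40)
  2^4 ≡ 4² = 16 ≡ 16 (mod 40)
  2^8 ≡ 16² = 256 ≡ 16 (mod 40)
10 = 8 + 2, so 2^10 = 2^8 × 2^2 ≡ 16 × 4 (mod 40)
Multiplying step by step:
  16 × 4 = 64 ≡ 24 (mod 40)
Result: 2^10 ≡ 24 (mod 40)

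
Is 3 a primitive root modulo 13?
p - 1 = 12 has prime divisors 2, 3. Check 3^(12/q) mod 13 for each: 3^(12/2) = 3^6 ≡ 1, 3^(12/3) = 3^4 ≡ 3 (mod 13). Since 3^6 ≡ 1 (mod 13), the order of 3 divides 6 (in fact the order is 3) ≠ 12, so it is not a primitive root.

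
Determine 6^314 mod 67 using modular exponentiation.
Using Fermat: 6^{66} ≡ 1 (mod 67). 314 ≡ 50 (mod 66). So 6^{314} ≡ 6^{50} ≡ 26 (mod 67)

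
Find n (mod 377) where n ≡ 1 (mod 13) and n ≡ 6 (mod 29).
M = 13 × 29 = 377. M₁ = 29, y₁ ≡ 9 (mod 13). M₂ = 13, y₂ ≡ 9 (mod 29). n = 1×29×9 + 6×13×9 ≡ 209 (mod 377)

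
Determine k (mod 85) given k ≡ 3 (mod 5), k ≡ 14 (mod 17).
48

Using the Chinese Remainder Theorem:
M = product of moduli = 85
For equation 1: M_1 = 17, 17 ≡ 2 (mod 5), inverse of 17 mod 5 is 3 (check: 2 × 3 = 6 ≡ 1 (mod 5))
For equation 2: M_2 = 5, 5 ≡ 5 (mod 17), inverse of 5 mod 17 is 7 (check: 5 × 7 = 35 ≡ 1 (mod 17))
Combine: k ≡ Σ r_i×M_i×(M_i⁻¹ mod m_i) = 3×17×3 + 14×5×7 = 153 + 490 = 643
643 mod 85 = 48
k ≡ 48 (mod 85)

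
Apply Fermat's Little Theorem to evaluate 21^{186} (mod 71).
9

By Fermat's Little Theorem, a^(p-1) ≡ 1 (mod p) for prime p and gcd(a, p) = 1
Here p = 71, so 21^70 ≡ 1 (mod 71)
We can reduce the exponent: 186 mod 70 = 46
So 21^186 ≡ 21^46 (mod 71)
Computing: 21^46 mod 71 = 9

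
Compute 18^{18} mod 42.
36

Using successive squaring:
Binary expansion of 18: 10010
Powers of 18 mod 42 (each is the square of the previous):
  18^1 ≡ 18 (mod 42)
  18^2 ≡ 18² = 324 ≡ 30 (mod 42)
  18^4 ≡ 30² = 900 ≡ 18 (mod 42)
  18^8 ≡ 18² = 324 ≡ 30 (mod 42)
  18^16 ≡ 30² = 900 ≡ 18 (mod 42)
18 = 16 + 2, so 18^18 = 18^16 × 18^2 ≡ 18 × 30 (mod 42)
Multiplying step by step:
  18 × 30 = 540 ≡ 36 (mod 42)
Result: 18^18 ≡ 36 (mod 42)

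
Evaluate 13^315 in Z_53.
Using Fermat: 13^{52} ≡ 1 (mod 53). 315 ≡ 3 (mod 52). So 13^{315} ≡ 13^{3} ≡ 24 (mod 53)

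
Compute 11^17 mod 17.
Using Fermat: 11^{16} ≡ 1 (mod 17). 17 ≡ 1 (mod 16). So 11^{17} ≡ 11^{1} ≡ 11 (mod 17)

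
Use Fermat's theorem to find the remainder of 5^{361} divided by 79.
40

By Fermat's Little Theorem, a^(p-1) ≡ 1 (mod p) for prime p and gcd(a, p) = 1
Here p = 79, so 5^78 ≡ 1 (mod 79)
We can reduce the exponent: 361 mod 78 = 49
So 5^361 ≡ 5^49 (mod 79)
Computing: 5^49 mod 79 = 40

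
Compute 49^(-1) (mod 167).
49^(-1) ≡ 75 (mod 167). Verification: 49 × 75 = 3675 ≡ 1 (mod 167)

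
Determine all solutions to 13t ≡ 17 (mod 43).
41

Since gcd(13, 43) = 1 divides 17, a solution exists.
Multiply both sides by the inverse of 13 mod 43:
  13^(-1) mod 43 = 10
  x ≡ 10 × 17 ≡ 170 ≡ 41 (mod 43)
Verification: 13 × 41 = 533 = 12 × 43 + 17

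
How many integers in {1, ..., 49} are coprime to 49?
42

Prime factorization: 49 = 7^2
Using the formula φ(n) = n × Π(1 - 1/p) for each prime factor p:
φ(49) = 49 × (1 - 1/7)
φ(49) = 42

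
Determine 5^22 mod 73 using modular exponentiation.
Using repeated squaring. 22 = 16 + 4 + 2 (binary 10110). Repeated squaring mod 73: 5^1 ≡ 5; 5^2 ≡ 5² = 25 ≡ 25; 5^4 ≡ 25² = 625 ≡ 41; 5^8 ≡ 41² = 1681 ≡ 2; 5^16 ≡ 2² = 4 ≡ 4. Multiply: 5^22 = 5^16 × 5^4 × 5^2 ≡ 4 × 41 × 25 (mod 73): 4 × 41 = 164 ≡ 18; 18 × 25 = 450 ≡ 12. So 5^22 ≡ 12 (mod 73).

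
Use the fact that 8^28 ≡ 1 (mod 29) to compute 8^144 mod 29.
By Fermat: 8^{28} ≡ 1 (mod 29). 144 ≡ 4 (mod 28). So 8^{144} ≡ 8^{4} ≡ 7 (mod 29)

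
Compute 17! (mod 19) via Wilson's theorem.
(18)! = (17)! × (18) ≡ -1 (mod 19). So (17)! ≡ -1 × (18)^(-1) ≡ (-1)×(-1) = 1 (mod 19)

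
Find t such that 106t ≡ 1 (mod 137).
106^(-1) ≡ 53 (mod 137). Verification: 106 × 53 = 5618 ≡ 1 (mod 137)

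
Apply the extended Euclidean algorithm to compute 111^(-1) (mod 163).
Extended GCD: 111(47) + 163(-32) = 1. So 111^(-1) ≡ 47 ≡ 47 (mod 163). Verify: 111 × 47 = 5217 ≡ 1 (mod 163)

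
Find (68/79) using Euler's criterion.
(68/79) = 68^{39} mod 79 = -1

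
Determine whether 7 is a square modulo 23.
By Euler's criterion: 7^{11} ≡ 22 (mod 23). Since this equals -1 (≡ 22), 7 is not a QR.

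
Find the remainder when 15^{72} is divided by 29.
By Fermat: 15^{28} ≡ 1 (mod 29). 72 = 2×28 + 16. So 15^{72} ≡ 15^{16} ≡ 7 (mod 29)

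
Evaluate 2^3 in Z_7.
3 = 2 + 1 (binary 11). Repeated squaring mod 7: 2^1 ≡ 2; 2^2 ≡ 2² = 4 ≡ 4. Multiply: 2^3 = 2^2 × 2^1 ≡ 4 × 2 (mod 7): 4 × 2 = 8 ≡ 1. So 2^3 ≡ 1 (mod 7).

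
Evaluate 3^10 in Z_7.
10 = 8 + 2 (binary 1010). Repeated squaring mod 7: 3^1 ≡ 3; 3^2 ≡ 3² = 9 ≡ 2; 3^4 ≡ 2² = 4 ≡ 4; 3^8 ≡ 4² = 16 ≡ 2. Multiply: 3^10 = 3^8 × 3^2 ≡ 2 × 2 (mod 7): 2 × 2 = 4 ≡ 4. So 3^10 ≡ 4 (mod 7).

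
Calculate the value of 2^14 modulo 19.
Using repeated squaring. 14 = 8 + 4 + 2 (binary 1110). Repeated squaring mod 19: 2^1 ≡ 2; 2^2 ≡ 2² = 4 ≡ 4; 2^4 ≡ 4² = 16 ≡ 16; 2^8 ≡ 16² = 256 ≡ 9. Multiply: 2^14 = 2^8 × 2^4 × 2^2 ≡ 9 × 16 × 4 (mod 19): 9 × 16 = 144 ≡ 11; 11 × 4 = 44 ≡ 6. So 2^14 ≡ 6 (mod 19).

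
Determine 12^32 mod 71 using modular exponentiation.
Using repeated squaring. 32 = 32 (binary 100000). Repeated squaring mod 71: 12^1 ≡ 12; 12^2 ≡ 12² = 144 ≡ 2; 12^4 ≡ 2² = 4 ≡ 4; 12^8 ≡ 4² = 16 ≡ 16; 12^16 ≡ 16² = 256 ≡ 43; 12^32 ≡ 43² = 1849 ≡ 3. So 12^32 ≡ 3 (mod 71).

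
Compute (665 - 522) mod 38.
29

(665 - 522) = 143
143 mod 38 = 29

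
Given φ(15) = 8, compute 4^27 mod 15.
By Euler: 4^{8} ≡ 1 (mod 15) since gcd(4, 15) = 1. 27 = 3×8 + 3. So 4^{27} ≡ 4^{3} ≡ 4 (mod 15)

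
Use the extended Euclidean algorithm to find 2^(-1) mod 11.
Extended GCD: 2(-5) + 11(1) = 1. So 2^(-1) ≡ 6 ≡ 6 (mod 11). Verify: 2 × 6 = 12 ≡ 1 (mod 11)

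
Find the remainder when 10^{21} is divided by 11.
By Fermat: 10^{10} ≡ 1 (mod 11). 21 = 2×10 + 1. So 10^{21} ≡ 10^{1} ≡ 10 (mod 11)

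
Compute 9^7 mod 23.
7 = 4 + 2 + 1 (binary 111). Repeated squaring mod 23: 9^1 ≡ 9; 9^2 ≡ 9² = 81 ≡ 12; 9^4 ≡ 12² = 144 ≡ 6. Multiply: 9^7 = 9^4 × 9^2 × 9^1 ≡ 6 × 12 × 9 (mod 23): 6 × 12 = 72 ≡ 3; 3 × 9 = 27 ≡ 4. So 9^7 ≡ 4 (mod 23).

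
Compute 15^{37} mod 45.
0

Using successive squaring:
Binary expansion of 37: 100101
Powers of 15 mod 45 (each is the square of the previous):
  15^1 ≡ 15 (mod 45)
  15^2 ≡ 15² = 225 ≡ 0 (mod 45)
  15^4 ≡ 0² = 0 ≡ 0 (mod 45)
  15^8 ≡ 0² = 0 ≡ 0 (mod 45)
  15^16 ≡ 0² = 0 ≡ 0 (mod 45)
  15^32 ≡ 0² = 0 ≡ 0 (mod 45)
37 = 32 + 4 + 1, so 15^37 = 15^32 × 15^4 × 15^1 ≡ 0 × 0 × 15 (mod 45)
Multiplying step by step:
  0 × 0 = 0 ≡ 0 (mod 45)
  0 × 15 = 0 ≡ 0 (mod 45)
Result: 15^37 ≡ 0 (mod 45)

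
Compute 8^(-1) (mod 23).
3

Using Extended Euclidean Algorithm:
gcd(8, 23) = 1
Bezout coefficients: 8 × 3 + 23 × -1 = 1
So 8 × 3 ≡ 1 (mod 23)
The inverse is 3 mod 23 = 3
Verification: 8 × 3 = 24 = 1 × 23 + 1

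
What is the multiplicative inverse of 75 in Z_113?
110

Using Extended Euclidean Algorithm:
gcd(75, 113) = 1
Bezout coefficients: 75 × -3 + 113 × 2 = 1
So 75 × -3 ≡ 1 (mod 113)
The inverse is -3 mod 113 = 110
Verification: 75 × 110 = 8250 = 73 × 113 + 1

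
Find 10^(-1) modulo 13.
4

Using Extended Euclidean Algorithm:
gcd(10, 13) = 1
Bezout coefficients: 10 × 4 + 13 × -3 = 1
So 10 × 4 ≡ 1 (mod 13)
The inverse is 4 mod 13 = 4
Verification: 10 × 4 = 40 = 3 × 13 + 1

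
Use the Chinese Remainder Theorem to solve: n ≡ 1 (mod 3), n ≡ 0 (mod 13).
M = 3 × 13 = 39. M₁ = 13, y₁ ≡ 1 (mod 3). M₂ = 3, y₂ ≡ 9 (mod 13). n = 1×13×1 + 0×3×9 ≡ 13 (mod 39)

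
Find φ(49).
42

Prime factorization: 49 = 7^2
Using the formula φ(n) = n × Π(1 - 1/p) for each prime factor p:
φ(49) = 49 × (1 - 1/7)
φ(49) = 42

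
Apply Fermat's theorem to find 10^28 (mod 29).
By Fermat's Little Theorem, 10^{28} ≡ 1 (mod 29) since 29 is prime and gcd(10, 29) = 1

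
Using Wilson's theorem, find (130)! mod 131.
By Wilson's theorem, (130)! ≡ -1 ≡ 130 (mod 131)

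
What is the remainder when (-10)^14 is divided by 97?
Using repeated squaring. (-10) ≡ 87 (mod 97). 14 = 8 + 4 + 2 (binary 1110). Repeated squaring mod 97: 87^1 ≡ 87; 87^2 ≡ 87² = 7569 ≡ 3; 87^4 ≡ 3² = 9 ≡ 9; 87^8 ≡ 9² = 81 ≡ 81. Multiply: (-10)^14 ≡ 87^8 × 87^4 × 87^2 ≡ 81 × 9 × 3 (mod 97): 81 × 9 = 729 ≡ 50; 50 × 3 = 150 ≡ 53. So (-10)^14 ≡ 53 (mod 97).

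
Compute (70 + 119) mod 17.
2

(70 + 119) = 189
189 mod 17 = 2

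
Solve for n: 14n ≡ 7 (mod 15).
8

Since gcd(14, 15) = 1 divides 7, a solution exists.
Multiply both sides by the inverse of 14 mod 15:
  14^(-1) mod 15 = 14
  x ≡ 14 × 7 ≡ 98 ≡ 8 (mod 15)
Verification: 14 × 8 = 112 = 7 × 15 + 7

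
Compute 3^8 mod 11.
8 = 8 (binary 1000). Repeated squaring mod 11: 3^1 ≡ 3; 3^2 ≡ 3² = 9 ≡ 9; 3^4 ≡ 9² = 81 ≡ 4; 3^8 ≡ 4² = 16 ≡ 5. So 3^8 ≡ 5 (mod 11).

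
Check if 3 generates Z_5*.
p - 1 = 4 has prime divisors 2. Check 3^(4/q) mod 5 for each: 3^(4/2) = 3^2 ≡ 4 (mod 5). None of these is 1, so 3 has order 4 = φ(5), so it is a primitive root mod 5.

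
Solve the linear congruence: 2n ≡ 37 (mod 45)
41

Since gcd(2, 45) = 1 divides 37, a solution exists.
Multiply both sides by the inverse of 2 mod 45:
  2^(-1) mod 45 = 23
  x ≡ 23 × 37 ≡ 851 ≡ 41 (mod 45)
Verification: 2 × 41 = 82 = 1 × 45 + 37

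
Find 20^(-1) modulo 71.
32

Using Extended Euclidean Algorithm:
gcd(20, 71) = 1
Bezout coefficients: 20 × 32 + 71 × -9 = 1
So 20 × 32 ≡ 1 (mod 71)
The inverse is 32 mod 71 = 32
Verification: 20 × 32 = 640 = 9 × 71 + 1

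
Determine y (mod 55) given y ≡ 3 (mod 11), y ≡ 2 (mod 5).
47

Using the Chinese Remainder Theorem:
M = product of moduli = 55
For equation 1: M_1 = 5, 5 ≡ 5 (mod 11), inverse of 5 mod 11 is 9 (check: 5 × 9 = 45 ≡ 1 (mod 11))
For equation 2: M_2 = 11, 11 ≡ 1 (mod 5), inverse of 11 mod 5 is 1 (check: 1 × 1 = 1 ≡ 1 (mod 5))
Combine: y ≡ Σ r_i×M_i×(M_i⁻¹ mod m_i) = 3×5×9 + 2×11×1 = 135 + 22 = 157
157 mod 55 = 47
y ≡ 47 (mod 55)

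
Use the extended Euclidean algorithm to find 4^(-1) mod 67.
Extended GCD: 4(17) + 67(-1) = 1. So 4^(-1) ≡ 17 ≡ 17 (mod 67). Verify: 4 × 17 = 68 ≡ 1 (mod 67)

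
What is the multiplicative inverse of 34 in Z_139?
34^(-1) ≡ 45 (mod 139). Verification: 34 × 45 = 1530 ≡ 1 (mod 139)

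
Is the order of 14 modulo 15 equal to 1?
No, the actual order is 2, not 1.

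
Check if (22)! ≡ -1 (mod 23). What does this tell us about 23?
(22)! mod 23 = 22. Since this equals -1 (mod 23), Wilson confirms 23 is prime.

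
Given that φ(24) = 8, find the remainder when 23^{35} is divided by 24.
By Euler: 23^{8} ≡ 1 (mod 24) since gcd(23, 24) = 1. 35 = 4×8 + 3. So 23^{35} ≡ 23^{3} ≡ 23 (mod 24)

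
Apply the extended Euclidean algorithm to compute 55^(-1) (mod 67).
Extended GCD: 55(-28) + 67(23) = 1. So 55^(-1) ≡ 39 ≡ 39 (mod 67). Verify: 55 × 39 = 2145 ≡ 1 (mod 67)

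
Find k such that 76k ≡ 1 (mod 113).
76^(-1) ≡ 58 (mod 113). Verification: 76 × 58 = 4408 ≡ 1 (mod 113)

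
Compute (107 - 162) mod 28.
1

(107 - 162) = -55
-55 mod 28 = 1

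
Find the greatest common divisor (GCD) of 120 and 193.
1

Using the Euclidean algorithm:
120 = 0 × 193 + 120
193 = 1 × 120 + 73
120 = 1 × 73 + 47
73 = 1 × 47 + 26
47 = 1 × 26 + 21
26 = 1 × 21 + 5
21 = 4 × 5 + 1
5 = 5 × 1 + 0

GCD(120, 193) = 1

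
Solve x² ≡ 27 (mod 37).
The square roots of 27 mod 37 are 8 and 29. Verify: 8² = 64 ≡ 27 (mod 37)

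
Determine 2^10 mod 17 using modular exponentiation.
10 = 8 + 2 (binary 1010). Repeated squaring mod 17: 2^1 ≡ 2; 2^2 ≡ 2² = 4 ≡ 4; 2^4 ≡ 4² = 16 ≡ 16; 2^8 ≡ 16² = 256 ≡ 1. Multiply: 2^10 = 2^8 × 2^2 ≡ 1 × 4 (mod 17): 1 × 4 = 4 ≡ 4. So 2^10 ≡ 4 (mod 17).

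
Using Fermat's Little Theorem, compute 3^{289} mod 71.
16

By Fermat's Little Theorem, a^(p-1) ≡ 1 (mod p) for prime p and gcd(a, p) = 1
Here p = 71, so 3^70 ≡ 1 (mod 71)
We can reduce the exponent: 289 mod 70 = 9
So 3^289 ≡ 3^9 (mod 71)
Computing: 3^9 mod 71 = 16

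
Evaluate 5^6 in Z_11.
6 = 4 + 2 (binary 110). Repeated squaring mod 11: 5^1 ≡ 5; 5^2 ≡ 5² = 25 ≡ 3; 5^4 ≡ 3² = 9 ≡ 9. Multiply: 5^6 = 5^4 × 5^2 ≡ 9 × 3 (mod 11): 9 × 3 = 27 ≡ 5. So 5^6 ≡ 5 (mod 11).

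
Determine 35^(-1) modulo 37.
35^(-1) ≡ 18 (mod 37). Verification: 35 × 18 = 630 ≡ 1 (mod 37)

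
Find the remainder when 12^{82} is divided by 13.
By Fermat: 12^{12} ≡ 1 (mod 13). 82 = 6×12 + 10. So 12^{82} ≡ 12^{10} ≡ 1 (mod 13)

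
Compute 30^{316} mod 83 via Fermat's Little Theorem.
40

By Fermat's Little Theorem, a^(p-1) ≡ 1 (mod p) for prime p and gcd(a, p) = 1
Here p = 83, so 30^82 ≡ 1 (mod 83)
We can reduce the exponent: 316 mod 82 = 70
So 30^316 ≡ 30^70 (mod 83)
Computing: 30^70 mod 83 = 40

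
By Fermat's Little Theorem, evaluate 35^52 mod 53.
By Fermat's Little Theorem, 35^{52} ≡ 1 (mod 53) since 53 is prime and gcd(35, 53) = 1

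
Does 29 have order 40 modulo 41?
p - 1 = 40 has prime divisors 2, 5. Check 29^(40/q) mod 41 for each: 29^(40/2) = 29^20 ≡ 40, 29^(40/5) = 29^8 ≡ 18 (mod 41). None of these is 1, so 29 has order 40 = φ(41), so it is a primitive root mod 41.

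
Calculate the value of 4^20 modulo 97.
Using repeated squaring. 20 = 16 + 4 (binary 10100). Repeated squaring mod 97: 4^1 ≡ 4; 4^2 ≡ 4² = 16 ≡ 16; 4^4 ≡ 16² = 256 ≡ 62; 4^8 ≡ 62² = 3844 ≡ 61; 4^16 ≡ 61² = 3721 ≡ 35. Multiply: 4^20 = 4^16 × 4^4 ≡ 35 × 62 (mod 97): 35 × 62 = 2170 ≡ 36. So 4^20 ≡ 36 (mod 97).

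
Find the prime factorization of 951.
3 × 317

Divide by primes starting from smallest:
951 ÷ 3 = 317
317 ÷ 317 = 1

951 = 3 × 317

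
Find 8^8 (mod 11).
8 = 8 (binary 1000). Repeated squaring mod 11: 8^1 ≡ 8; 8^2 ≡ 8² = 64 ≡ 9; 8^4 ≡ 9² = 81 ≡ 4; 8^8 ≡ 4² = 16 ≡ 5. So 8^8 ≡ 5 (mod 11).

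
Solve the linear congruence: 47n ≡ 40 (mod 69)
17

Since gcd(47, 69) = 1 divides 40, a solution exists.
Multiply both sides by the inverse of 47 mod 69:
  47^(-1) mod 69 = 47
  x ≡ 47 × 40 ≡ 1880 ≡ 17 (mod 69)
Verification: 47 × 17 = 799 = 11 × 69 + 40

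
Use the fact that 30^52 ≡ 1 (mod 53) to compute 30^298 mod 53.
By Fermat: 30^{52} ≡ 1 (mod 53). 298 = 5×52 + 38. So 30^{298} ≡ 30^{38} ≡ 52 (mod 53)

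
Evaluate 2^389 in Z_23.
Using Fermat: 2^{22} ≡ 1 (mod 23). 389 ≡ 15 (mod 22). So 2^{389} ≡ 2^{15} ≡ 16 (mod 23)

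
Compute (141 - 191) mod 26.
2

(141 - 191) = -50
-50 mod 26 = 2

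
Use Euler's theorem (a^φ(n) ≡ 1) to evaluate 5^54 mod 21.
By Euler: 5^{12} ≡ 1 (mod 21) since gcd(5, 21) = 1. 54 = 4×12 + 6. So 5^{54} ≡ 5^{6} ≡ 1 (mod 21)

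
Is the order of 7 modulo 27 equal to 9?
Yes, ord_27(7) = 9.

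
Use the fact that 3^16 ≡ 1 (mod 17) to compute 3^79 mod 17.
By Fermat: 3^{16} ≡ 1 (mod 17). 79 = 4×16 + 15. So 3^{79} ≡ 3^{15} ≡ 6 (mod 17)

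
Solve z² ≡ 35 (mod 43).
The square roots of 35 mod 43 are 11 and 32. Verify: 11² = 121 ≡ 35 (mod 43)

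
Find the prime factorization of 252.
2^2 × 3^2 × 7

Divide by primes starting from smallest:
252 ÷ 2 = 126
126 ÷ 2 = 63
63 ÷ 3 = 21
21 ÷ 3 = 7
7 ÷ 7 = 1

252 = 2^2 × 3^2 × 7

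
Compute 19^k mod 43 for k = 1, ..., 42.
g^1, g^2, ..., g^{42} mod 43: {19, 17, 22, 31, 30, 11, 37, 15, 27, 40, 29, 35, 20, 36, 39, 10, 18, 41, 5, 9, 42, 24, 26, 21, 12, 13, 32, 6, 28, 16, 3, 14, 8, 23, 7, 4, 33, 25, 2, 38, 34, 1}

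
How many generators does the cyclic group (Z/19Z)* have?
6

The number of primitive roots modulo p is φ(p-1) = φ(18)
φ(18) = 6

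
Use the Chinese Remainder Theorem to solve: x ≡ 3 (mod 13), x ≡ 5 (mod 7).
68

Using the Chinese Remainder Theorem:
M = product of moduli = 91
For equation 1: M_1 = 7, 7 ≡ 7 (mod 13), inverse of 7 mod 13 is 2 (check: 7 × 2 = 14 ≡ 1 (mod 13))
For equation 2: M_2 = 13, 13 ≡ 6 (mod 7), inverse of 13 mod 7 is 6 (check: 6 × 6 = 36 ≡ 1 (mod 7))
Combine: x ≡ Σ r_i×M_i×(M_i⁻¹ mod m_i) = 3×7×2 + 5×13×6 = 42 + 390 = 432
432 mod 91 = 68
x ≡ 68 (mod 91)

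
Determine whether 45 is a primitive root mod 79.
p - 1 = 78 has prime divisors 2, 3, 13. Check 45^(78/q) mod 79 for each: 45^(78/2) = 45^39 ≡ 1, 45^(78/3) = 45^26 ≡ 23, 45^(78/13) = 45^6 ≡ 22 (mod 79). Since 45^39 ≡ 1 (mod 79), the order of 45 divides 39 (in fact the order is 39) ≠ 78, so it is not a primitive root.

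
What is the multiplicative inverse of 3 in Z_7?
5

Using Extended Euclidean Algorithm:
gcd(3, 7) = 1
Bezout coefficients: 3 × -2 + 7 × 1 = 1
So 3 × -2 ≡ 1 (mod 7)
The inverse is -2 mod 7 = 5
Verification: 3 × 5 = 15 = 2 × 7 + 1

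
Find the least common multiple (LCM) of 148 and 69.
10212

First find GCD(148, 69) using the Euclidean algorithm:
148 = 2 × 69 + 10
69 = 6 × 10 + 9
10 = 1 × 9 + 1
9 = 9 × 1 + 0
GCD(148, 69) = 1

LCM formula: LCM(a, b) = (a × b) / GCD(a, b)
LCM(148, 69) = (148 × 69) / 1
LCM(148, 69) = 10212 / 1
LCM(148, 69) = 10212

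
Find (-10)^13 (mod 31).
Using repeated squaring. (-10) ≡ 21 (mod 31). 13 = 8 + 4 + 1 (binary 1101). Repeated squaring mod 31: 21^1 ≡ 21; 21^2 ≡ 21² = 441 ≡ 7; 21^4 ≡ 7² = 49 ≡ 18; 21^8 ≡ 18² = 324 ≡ 14. Multiply: (-10)^13 ≡ 21^8 × 21^4 × 21^1 ≡ 14 × 18 × 21 (mod 31): 14 × 18 = 252 ≡ 4; 4 × 21 = 84 ≡ 22. So (-10)^13 ≡ 22 (mod 31).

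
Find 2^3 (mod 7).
3 = 2 + 1 (binary 11). Repeated squaring mod 7: 2^1 ≡ 2; 2^2 ≡ 2² = 4 ≡ 4. Multiply: 2^3 = 2^2 × 2^1 ≡ 4 × 2 (mod 7): 4 × 2 = 8 ≡ 1. So 2^3 ≡ 1 (mod 7).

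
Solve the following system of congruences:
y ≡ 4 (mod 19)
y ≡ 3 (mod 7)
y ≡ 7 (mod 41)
745

Using the Chinese Remainder Theorem:
M = product of moduli = 5453
For equation 1: M_1 = 287, 287 ≡ 2 (mod 19), inverse of 287 mod 19 is 10 (check: 2 × 10 = 20 ≡ 1 (mod 19))
For equation 2: M_2 = 779, 779 ≡ 2 (mod 7), inverse of 779 mod 7 is 4 (check: 2 × 4 = 8 ≡ 1 (mod 7))
For equation 3: M_3 = 133, 133 ≡ 10 (mod 41), inverse of 133 mod 41 is 37 (check: 10 × 37 = 370 ≡ 1 (mod 41))
Combine: y ≡ Σ r_i×M_i×(M_i⁻¹ mod m_i) = 4×287×10 + 3×779×4 + 7×133×37 = 11480 + 9348 + 34447 = 55275
55275 mod 5453 = 745
y ≡ 745 (mod 5453)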